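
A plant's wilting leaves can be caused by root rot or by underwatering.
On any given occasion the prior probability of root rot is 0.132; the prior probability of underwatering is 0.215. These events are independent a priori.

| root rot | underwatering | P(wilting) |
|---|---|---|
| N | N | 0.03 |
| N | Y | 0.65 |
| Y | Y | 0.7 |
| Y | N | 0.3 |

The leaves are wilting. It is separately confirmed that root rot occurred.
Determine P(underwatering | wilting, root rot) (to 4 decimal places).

P(underwatering | wilting, root rot) ≈ 0.3899

Numerator (weight on configurations with underwatering): 0.7·0.215 = 0.150500
The normalizing constant is 0.3·0.785 + 0.7·0.215 = 0.386000
Posterior = 0.150500 / 0.386000 ≈ 0.3899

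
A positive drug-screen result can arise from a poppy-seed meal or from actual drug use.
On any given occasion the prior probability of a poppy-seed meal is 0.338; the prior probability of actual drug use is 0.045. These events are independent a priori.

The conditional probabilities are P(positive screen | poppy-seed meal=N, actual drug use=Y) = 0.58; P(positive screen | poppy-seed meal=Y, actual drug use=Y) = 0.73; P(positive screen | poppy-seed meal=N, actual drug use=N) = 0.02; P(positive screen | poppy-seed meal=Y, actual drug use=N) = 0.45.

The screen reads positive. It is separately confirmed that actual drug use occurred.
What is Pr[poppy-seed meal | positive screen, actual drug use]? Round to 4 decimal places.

Pr[poppy-seed meal | positive screen, actual drug use] ≈ 0.3912

P(positive screen | actual drug use) = 0.58*0.662 + 0.73*0.338 = 0.383960 + 0.246740 = 0.630700
Restricting to configurations with poppy-seed meal present: 0.73*0.338 = 0.246740.
So P(poppy-seed meal | positive screen, actual drug use) = 0.246740/0.630700 ≈ 0.3912.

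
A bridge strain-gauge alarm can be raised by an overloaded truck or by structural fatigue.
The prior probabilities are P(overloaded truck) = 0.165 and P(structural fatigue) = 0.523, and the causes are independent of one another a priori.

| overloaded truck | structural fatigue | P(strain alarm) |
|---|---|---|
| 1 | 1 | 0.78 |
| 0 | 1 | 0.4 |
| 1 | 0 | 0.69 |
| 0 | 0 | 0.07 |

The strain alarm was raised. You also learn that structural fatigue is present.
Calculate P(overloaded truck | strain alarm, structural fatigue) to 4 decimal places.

P(overloaded truck | strain alarm, structural fatigue) ≈ 0.2781

Numerator (weight on configurations with overloaded truck): 0.78×0.165 = 0.128700
Normalizer over all consistent configurations: 0.4×0.835 + 0.78×0.165 = 0.462700
Posterior = 0.128700 / 0.462700 ≈ 0.2781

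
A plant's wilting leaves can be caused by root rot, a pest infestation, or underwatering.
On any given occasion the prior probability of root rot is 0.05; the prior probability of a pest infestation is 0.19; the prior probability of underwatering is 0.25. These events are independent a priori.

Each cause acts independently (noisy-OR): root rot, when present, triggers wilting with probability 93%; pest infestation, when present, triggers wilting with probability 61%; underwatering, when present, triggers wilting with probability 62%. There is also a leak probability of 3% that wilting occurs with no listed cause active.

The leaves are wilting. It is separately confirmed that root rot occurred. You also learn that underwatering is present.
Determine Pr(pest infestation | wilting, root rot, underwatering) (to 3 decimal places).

Under noisy-OR, P(wilting | causes) = 1 − (1−0.03)·∏(1−qᵢ) over the active causes.
By total probability over both values of pest infestation:
  P(wilting | root rot, underwatering) = 0.974198*0.81 + 0.989937*0.19
        = 0.789100 + 0.188088 = 0.977188
The terms with pest infestation present sum to 0.188088, so
  P(pest infestation | wilting, root rot, underwatering) = 0.188088 / 0.977188 ≈ 0.192

Pr(pest infestation | wilting, root rot, underwatering) ≈ 0.192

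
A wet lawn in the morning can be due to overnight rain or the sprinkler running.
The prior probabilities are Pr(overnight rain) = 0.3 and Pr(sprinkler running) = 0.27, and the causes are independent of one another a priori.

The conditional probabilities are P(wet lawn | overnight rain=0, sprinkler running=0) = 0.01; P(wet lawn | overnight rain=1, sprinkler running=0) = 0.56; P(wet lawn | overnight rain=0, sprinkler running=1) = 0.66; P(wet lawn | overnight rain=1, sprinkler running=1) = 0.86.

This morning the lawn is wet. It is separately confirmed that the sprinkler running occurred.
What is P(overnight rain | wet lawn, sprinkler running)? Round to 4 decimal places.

P(overnight rain | wet lawn, sprinkler running) ≈ 0.3583

P(wet lawn | sprinkler running) = 0.66×0.7 + 0.86×0.3 = 0.462000 + 0.258000 = 0.720000
Restricting to configurations with overnight rain present: 0.86×0.3 = 0.258000.
So P(overnight rain | wet lawn, sprinkler running) = 0.258000/0.720000 ≈ 0.3583.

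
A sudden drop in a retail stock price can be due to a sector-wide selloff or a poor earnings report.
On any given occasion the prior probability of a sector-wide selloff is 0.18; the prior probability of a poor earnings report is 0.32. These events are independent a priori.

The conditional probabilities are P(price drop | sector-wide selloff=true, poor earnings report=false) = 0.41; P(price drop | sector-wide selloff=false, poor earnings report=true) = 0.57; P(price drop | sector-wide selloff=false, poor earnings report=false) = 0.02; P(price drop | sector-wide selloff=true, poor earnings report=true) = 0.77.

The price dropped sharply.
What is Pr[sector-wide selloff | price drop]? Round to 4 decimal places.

Pr[sector-wide selloff | price drop] ≈ 0.3704

Enumerate the 4 (sector-wide selloff, poor earnings report) configurations and weight by the priors:
  P(price drop) = 0.02*0.82*0.68 + 0.57*0.82*0.32 + 0.41*0.18*0.68 + 0.77*0.18*0.32
        = 0.011152 + 0.149568 + 0.050184 + 0.044352 = 0.255256
The terms with sector-wide selloff present sum to 0.094536, so
  P(sector-wide selloff | price drop) = 0.094536 / 0.255256 ≈ 0.3704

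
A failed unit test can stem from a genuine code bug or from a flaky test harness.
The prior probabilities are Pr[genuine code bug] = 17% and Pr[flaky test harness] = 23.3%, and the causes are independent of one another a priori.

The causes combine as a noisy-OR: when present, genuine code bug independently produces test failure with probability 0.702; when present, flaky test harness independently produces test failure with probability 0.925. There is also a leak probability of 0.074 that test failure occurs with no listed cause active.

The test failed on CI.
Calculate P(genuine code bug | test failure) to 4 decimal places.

Under noisy-OR, P(test failure | causes) = 1 − (1−0.074)·∏(1−qᵢ) over the active causes.
Numerator (weight on configurations with genuine code bug): 0.094409 + 0.038790 = 0.133199
The normalizing constant is 0.074·0.83·0.767 + 0.93055·0.83·0.233 + 0.724052·0.17·0.767 + 0.979304·0.17·0.233 = 0.360267
Posterior = 0.133199 / 0.360267 ≈ 0.3697

P(genuine code bug | test failure) ≈ 0.3697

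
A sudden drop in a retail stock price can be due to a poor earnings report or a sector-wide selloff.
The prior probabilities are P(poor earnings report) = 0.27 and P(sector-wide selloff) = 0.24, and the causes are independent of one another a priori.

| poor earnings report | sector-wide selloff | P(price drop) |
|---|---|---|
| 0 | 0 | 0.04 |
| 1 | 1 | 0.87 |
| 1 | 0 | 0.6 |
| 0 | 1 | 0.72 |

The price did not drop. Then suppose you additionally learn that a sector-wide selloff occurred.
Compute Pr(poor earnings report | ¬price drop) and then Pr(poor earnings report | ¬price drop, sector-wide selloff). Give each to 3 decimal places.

Pr(poor earnings report | ¬price drop) ≈ 0.135; Pr(poor earnings report | ¬price drop, sector-wide selloff) ≈ 0.147

By total probability over the 4 (poor earnings report, sector-wide selloff) configurations:
  P(¬price drop) = 0.96×0.73×0.76 + 0.28×0.73×0.24 + 0.4×0.27×0.76 + 0.13×0.27×0.24
        = 0.532608 + 0.049056 + 0.082080 + 0.008424 = 0.672168
Keeping only the poor earnings report-present terms gives 0.090504, so
  P(poor earnings report | ¬price drop) = 0.090504 / 0.672168 ≈ 0.135

With the extra evidence:
Enumerate both values of poor earnings report and weight by the priors:
  P(¬price drop | sector-wide selloff) = 0.28·0.73 + 0.13·0.27
        = 0.204400 + 0.035100 = 0.239500
The terms with poor earnings report present sum to 0.035100, so
  P(poor earnings report | ¬price drop, sector-wide selloff) = 0.035100 / 0.239500 ≈ 0.147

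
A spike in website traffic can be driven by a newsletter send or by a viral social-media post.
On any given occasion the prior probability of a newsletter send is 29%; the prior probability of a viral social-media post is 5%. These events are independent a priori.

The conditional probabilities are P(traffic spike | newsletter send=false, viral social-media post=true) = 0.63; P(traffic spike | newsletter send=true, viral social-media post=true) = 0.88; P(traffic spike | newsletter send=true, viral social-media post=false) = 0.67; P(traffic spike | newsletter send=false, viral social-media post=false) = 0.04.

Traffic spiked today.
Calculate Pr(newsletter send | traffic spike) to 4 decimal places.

Pr(newsletter send | traffic spike) ≈ 0.8000

Sum P(traffic spike|·) weighted by the priors over the 4 (newsletter send, viral social-media post) configurations:
  P(traffic spike) = 0.04·0.71·0.95 + 0.63·0.71·0.05 + 0.67·0.29·0.95 + 0.88·0.29·0.05
        = 0.026980 + 0.022365 + 0.184585 + 0.012760 = 0.246690
Keeping only the newsletter send-present terms gives 0.197345, so
  P(newsletter send | traffic spike) = 0.197345 / 0.246690 ≈ 0.8000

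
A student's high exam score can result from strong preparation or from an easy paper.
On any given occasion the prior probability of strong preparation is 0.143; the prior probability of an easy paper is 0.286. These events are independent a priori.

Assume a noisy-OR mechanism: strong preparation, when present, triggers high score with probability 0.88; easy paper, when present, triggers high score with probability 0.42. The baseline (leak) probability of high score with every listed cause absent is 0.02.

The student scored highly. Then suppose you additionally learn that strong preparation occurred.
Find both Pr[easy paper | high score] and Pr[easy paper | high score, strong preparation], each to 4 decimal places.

Under noisy-OR, P(high score | causes) = 1 − (1−0.02)·∏(1−qᵢ) over the active causes.
P(high score) = 0.02×0.857×0.714 + 0.4316×0.857×0.286 + 0.8824×0.143×0.714 + 0.931792×0.143×0.286 = 0.012238 + 0.105786 + 0.090095 + 0.038108 = 0.246227
The easy paper-present share is 0.105786 + 0.038108 = 0.143894.
Hence the posterior is 0.143894/0.246227 ≈ 0.5844.

With the extra evidence:
Numerator (weight on configurations with easy paper): 0.931792·0.286 = 0.266493
Normalizer over all consistent configurations: 0.8824·0.714 + 0.931792·0.286 = 0.896527
Posterior = 0.266493 / 0.896527 ≈ 0.2973

Pr[easy paper | high score] ≈ 0.5844; Pr[easy paper | high score, strong preparation] ≈ 0.2973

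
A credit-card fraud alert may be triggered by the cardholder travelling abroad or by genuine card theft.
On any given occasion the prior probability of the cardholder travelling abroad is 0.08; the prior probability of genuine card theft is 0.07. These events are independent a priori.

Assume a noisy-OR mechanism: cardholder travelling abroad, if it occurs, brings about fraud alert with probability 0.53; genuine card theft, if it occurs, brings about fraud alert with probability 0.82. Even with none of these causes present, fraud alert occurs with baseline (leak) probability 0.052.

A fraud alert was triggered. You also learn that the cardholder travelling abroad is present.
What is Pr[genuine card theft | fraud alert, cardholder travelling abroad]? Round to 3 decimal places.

Pr[genuine card theft | fraud alert, cardholder travelling abroad] ≈ 0.111

Under noisy-OR, P(fraud alert | causes) = 1 − (1−0.052)·∏(1−qᵢ) over the active causes.
Weight on genuine card theft=true, given the evidence: 0.919799·0.07 = 0.064386
Denominator P(fraud alert | cardholder travelling abroad): 0.55444·0.93 + 0.919799·0.07 = 0.580015
Posterior = 0.064386 / 0.580015 ≈ 0.111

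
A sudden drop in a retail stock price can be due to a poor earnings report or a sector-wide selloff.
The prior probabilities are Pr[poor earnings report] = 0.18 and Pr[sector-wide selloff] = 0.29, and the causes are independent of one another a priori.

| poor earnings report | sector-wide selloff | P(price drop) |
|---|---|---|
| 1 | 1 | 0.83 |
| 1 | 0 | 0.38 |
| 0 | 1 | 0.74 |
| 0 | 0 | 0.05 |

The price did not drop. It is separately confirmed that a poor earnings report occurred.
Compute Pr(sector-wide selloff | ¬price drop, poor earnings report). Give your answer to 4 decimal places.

Pr(sector-wide selloff | ¬price drop, poor earnings report) ≈ 0.1007

P(¬price drop | poor earnings report) = 0.62·0.71 + 0.17·0.29 = 0.440200 + 0.049300 = 0.489500
Restricting to configurations with sector-wide selloff present: 0.17·0.29 = 0.049300.
Hence the posterior is 0.049300/0.489500 ≈ 0.1007.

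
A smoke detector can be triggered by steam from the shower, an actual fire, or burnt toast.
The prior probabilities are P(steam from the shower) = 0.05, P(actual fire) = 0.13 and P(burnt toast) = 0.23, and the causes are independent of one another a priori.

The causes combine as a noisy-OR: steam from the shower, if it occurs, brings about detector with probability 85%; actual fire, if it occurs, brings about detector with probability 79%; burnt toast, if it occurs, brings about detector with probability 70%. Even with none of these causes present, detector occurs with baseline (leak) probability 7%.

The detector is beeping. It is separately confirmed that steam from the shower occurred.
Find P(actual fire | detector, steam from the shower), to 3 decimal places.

Under noisy-OR, P(detector | causes) = 1 − (1−0.07)·∏(1−qᵢ) over the active causes.
P(detector | steam from the shower) = 0.8605×0.87×0.77 + 0.95815×0.87×0.23 + 0.970705×0.13×0.77 + 0.991212×0.13×0.23 = 0.576449 + 0.191726 + 0.097168 + 0.029637 = 0.894980
Restricting to configurations with actual fire present: 0.097168 + 0.029637 = 0.126805.
P(actual fire | detector, steam from the shower) = 0.126805 / 0.894980 ≈ 0.142

P(actual fire | detector, steam from the shower) ≈ 0.142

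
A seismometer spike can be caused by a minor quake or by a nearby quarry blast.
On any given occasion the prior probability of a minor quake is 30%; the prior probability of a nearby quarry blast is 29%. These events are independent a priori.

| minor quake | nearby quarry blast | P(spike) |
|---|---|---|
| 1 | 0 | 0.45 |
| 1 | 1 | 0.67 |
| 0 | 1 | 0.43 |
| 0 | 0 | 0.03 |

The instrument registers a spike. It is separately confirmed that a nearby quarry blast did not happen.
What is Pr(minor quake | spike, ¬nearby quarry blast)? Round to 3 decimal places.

Numerator (weight on configurations with minor quake): 0.45×0.3 = 0.135000
The normalizing constant is 0.03×0.7 + 0.45×0.3 = 0.156000
P(minor quake | spike, ¬nearby quarry blast) = 0.135000/0.156000 ≈ 0.865

Pr(minor quake | spike, ¬nearby quarry blast) ≈ 0.865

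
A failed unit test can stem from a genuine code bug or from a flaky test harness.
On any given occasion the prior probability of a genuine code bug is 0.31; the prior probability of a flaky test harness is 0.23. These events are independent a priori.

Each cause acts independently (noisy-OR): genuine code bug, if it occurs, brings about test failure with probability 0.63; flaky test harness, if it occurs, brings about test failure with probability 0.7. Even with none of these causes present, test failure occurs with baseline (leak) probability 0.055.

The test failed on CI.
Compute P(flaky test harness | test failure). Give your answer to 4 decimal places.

Under noisy-OR, P(test failure | causes) = 1 − (1−0.055)·∏(1−qᵢ) over the active causes.
Numerator (weight on configurations with flaky test harness): 0.113709 + 0.063821 = 0.177530
Normalizer over all consistent configurations: 0.055×0.69×0.77 + 0.7165×0.69×0.23 + 0.65035×0.31×0.77 + 0.895105×0.31×0.23 = 0.361990
P(flaky test harness | test failure) = 0.177530/0.361990 ≈ 0.4904

P(flaky test harness | test failure) ≈ 0.4904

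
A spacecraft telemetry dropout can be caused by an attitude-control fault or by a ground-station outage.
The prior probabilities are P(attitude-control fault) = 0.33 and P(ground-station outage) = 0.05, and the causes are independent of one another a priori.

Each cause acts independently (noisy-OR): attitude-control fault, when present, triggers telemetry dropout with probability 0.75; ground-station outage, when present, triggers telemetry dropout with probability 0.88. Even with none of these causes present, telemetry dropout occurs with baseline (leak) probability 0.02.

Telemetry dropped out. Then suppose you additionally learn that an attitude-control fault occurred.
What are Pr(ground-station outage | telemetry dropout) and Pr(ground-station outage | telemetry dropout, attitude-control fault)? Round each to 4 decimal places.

Pr(ground-station outage | telemetry dropout) ≈ 0.1545; Pr(ground-station outage | telemetry dropout, attitude-control fault) ≈ 0.0634

Under noisy-OR, P(telemetry dropout | causes) = 1 − (1−0.02)·∏(1−qᵢ) over the active causes.
Sum P(telemetry dropout|·) weighted by the priors over the 4 (attitude-control fault, ground-station outage) configurations:
  P(telemetry dropout) = 0.02·0.67·0.95 + 0.8824·0.67·0.05 + 0.755·0.33·0.95 + 0.9706·0.33·0.05
        = 0.012730 + 0.029560 + 0.236693 + 0.016015 = 0.294998
The terms with ground-station outage present sum to 0.045575, so
  P(ground-station outage | telemetry dropout) = 0.045575 / 0.294998 ≈ 0.1545

With the extra evidence:
P(telemetry dropout | attitude-control fault) = 0.755·0.95 + 0.9706·0.05 = 0.717250 + 0.048530 = 0.765780
Restricting to configurations with ground-station outage present: 0.9706·0.05 = 0.048530.
P(ground-station outage | telemetry dropout, attitude-control fault) = 0.048530 / 0.765780 ≈ 0.0634
This is intercausal reasoning (explaining away): once attitude-control fault accounts for the telemetry dropout, ground-station outage becomes less likely.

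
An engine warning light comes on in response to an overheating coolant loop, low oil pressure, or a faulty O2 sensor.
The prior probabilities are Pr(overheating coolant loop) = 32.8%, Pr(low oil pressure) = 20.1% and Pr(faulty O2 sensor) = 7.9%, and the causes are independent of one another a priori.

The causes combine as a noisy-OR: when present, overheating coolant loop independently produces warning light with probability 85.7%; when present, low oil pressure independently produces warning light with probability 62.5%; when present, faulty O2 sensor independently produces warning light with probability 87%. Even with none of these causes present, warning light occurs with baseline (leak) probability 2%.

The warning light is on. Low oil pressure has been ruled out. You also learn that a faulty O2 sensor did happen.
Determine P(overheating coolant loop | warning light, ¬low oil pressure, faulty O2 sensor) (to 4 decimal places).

P(overheating coolant loop | warning light, ¬low oil pressure, faulty O2 sensor) ≈ 0.3545

Under noisy-OR, P(warning light | causes) = 1 − (1−0.02)·∏(1−qᵢ) over the active causes.
Weight on overheating coolant loop=true, given the evidence: 0.981782*0.328 = 0.322024
The normalizing constant is 0.8726*0.672 + 0.981782*0.328 = 0.908411
P(overheating coolant loop | warning light, ¬low oil pressure, faulty O2 sensor) = 0.322024/0.908411 ≈ 0.3545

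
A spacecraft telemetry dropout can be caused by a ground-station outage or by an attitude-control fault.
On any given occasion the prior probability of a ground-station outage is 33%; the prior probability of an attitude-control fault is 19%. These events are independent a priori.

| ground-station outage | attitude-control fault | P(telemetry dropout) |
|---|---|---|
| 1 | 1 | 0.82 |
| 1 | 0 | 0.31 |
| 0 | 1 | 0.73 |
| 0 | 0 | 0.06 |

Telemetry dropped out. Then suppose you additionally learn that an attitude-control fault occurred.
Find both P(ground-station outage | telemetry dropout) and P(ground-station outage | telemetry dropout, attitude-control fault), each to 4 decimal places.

Numerator (weight on configurations with ground-station outage): 0.082863 + 0.051414 = 0.134277
Denominator P(telemetry dropout): 0.06·0.67·0.81 + 0.73·0.67·0.19 + 0.31·0.33·0.81 + 0.82·0.33·0.19 = 0.259768
Posterior = 0.134277 / 0.259768 ≈ 0.5169

Now also conditioning on attitude-control fault=true:
Numerator (weight on configurations with ground-station outage): 0.82*0.33 = 0.270600
Normalizer over all consistent configurations: 0.73*0.67 + 0.82*0.33 = 0.759700
P(ground-station outage | telemetry dropout, attitude-control fault) = 0.270600/0.759700 ≈ 0.3562

P(ground-station outage | telemetry dropout) ≈ 0.5169; P(ground-station outage | telemetry dropout, attitude-control fault) ≈ 0.3562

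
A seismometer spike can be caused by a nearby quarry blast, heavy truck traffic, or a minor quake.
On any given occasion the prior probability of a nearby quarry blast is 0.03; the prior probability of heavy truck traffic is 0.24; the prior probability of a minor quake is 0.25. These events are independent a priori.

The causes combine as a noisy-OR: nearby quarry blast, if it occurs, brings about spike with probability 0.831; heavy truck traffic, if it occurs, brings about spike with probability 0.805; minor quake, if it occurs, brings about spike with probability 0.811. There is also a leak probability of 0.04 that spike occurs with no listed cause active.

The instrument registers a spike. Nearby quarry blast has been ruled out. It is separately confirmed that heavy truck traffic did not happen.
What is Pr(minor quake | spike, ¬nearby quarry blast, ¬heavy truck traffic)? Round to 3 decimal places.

Under noisy-OR, P(spike | causes) = 1 − (1−0.04)·∏(1−qᵢ) over the active causes.
Sum P(spike|·) weighted by the priors over both values of minor quake:
  P(spike | ¬nearby quarry blast, ¬heavy truck traffic) = 0.04*0.75 + 0.81856*0.25
        = 0.030000 + 0.204640 = 0.234640
The terms with minor quake present sum to 0.204640, so
  P(minor quake | spike, ¬nearby quarry blast, ¬heavy truck traffic) = 0.204640 / 0.234640 ≈ 0.872

Pr(minor quake | spike, ¬nearby quarry blast, ¬heavy truck traffic) ≈ 0.872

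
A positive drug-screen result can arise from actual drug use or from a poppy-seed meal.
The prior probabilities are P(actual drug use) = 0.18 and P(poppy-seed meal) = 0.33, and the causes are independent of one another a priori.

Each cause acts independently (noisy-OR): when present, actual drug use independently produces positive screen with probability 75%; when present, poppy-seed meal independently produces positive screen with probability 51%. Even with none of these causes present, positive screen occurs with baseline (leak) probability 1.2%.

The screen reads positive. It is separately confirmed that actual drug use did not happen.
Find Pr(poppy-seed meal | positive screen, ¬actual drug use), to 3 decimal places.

Under noisy-OR, P(positive screen | causes) = 1 − (1−0.012)·∏(1−qᵢ) over the active causes.
Sum P(positive screen|·) weighted by the priors over both values of poppy-seed meal:
  P(positive screen | ¬actual drug use) = 0.012·0.67 + 0.51588·0.33
        = 0.008040 + 0.170240 = 0.178280
The terms with poppy-seed meal present sum to 0.170240, so
  P(poppy-seed meal | positive screen, ¬actual drug use) = 0.170240 / 0.178280 ≈ 0.955

Pr(poppy-seed meal | positive screen, ¬actual drug use) ≈ 0.955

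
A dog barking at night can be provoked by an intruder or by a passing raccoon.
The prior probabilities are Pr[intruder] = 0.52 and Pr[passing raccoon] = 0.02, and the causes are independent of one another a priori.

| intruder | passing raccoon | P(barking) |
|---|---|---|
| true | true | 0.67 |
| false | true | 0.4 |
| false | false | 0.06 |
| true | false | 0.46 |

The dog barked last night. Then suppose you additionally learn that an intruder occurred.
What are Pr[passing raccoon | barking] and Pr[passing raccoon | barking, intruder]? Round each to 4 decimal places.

Enumerate the 4 (intruder, passing raccoon) configurations and weight by the priors:
  P(barking) = 0.06*0.48*0.98 + 0.4*0.48*0.02 + 0.46*0.52*0.98 + 0.67*0.52*0.02
        = 0.028224 + 0.003840 + 0.234416 + 0.006968 = 0.273448
The terms with passing raccoon present sum to 0.010808, so
  P(passing raccoon | barking) = 0.010808 / 0.273448 ≈ 0.0395

Now also conditioning on intruder=true:
Numerator (weight on configurations with passing raccoon): 0.67×0.02 = 0.013400
The normalizing constant is 0.46×0.98 + 0.67×0.02 = 0.464200
Posterior = 0.013400 / 0.464200 ≈ 0.0289
Conditioning on intruder lowers the posterior on passing raccoon: the classic explaining-away effect in a common-effect structure.

Pr[passing raccoon | barking] ≈ 0.0395; Pr[passing raccoon | barking, intruder] ≈ 0.0289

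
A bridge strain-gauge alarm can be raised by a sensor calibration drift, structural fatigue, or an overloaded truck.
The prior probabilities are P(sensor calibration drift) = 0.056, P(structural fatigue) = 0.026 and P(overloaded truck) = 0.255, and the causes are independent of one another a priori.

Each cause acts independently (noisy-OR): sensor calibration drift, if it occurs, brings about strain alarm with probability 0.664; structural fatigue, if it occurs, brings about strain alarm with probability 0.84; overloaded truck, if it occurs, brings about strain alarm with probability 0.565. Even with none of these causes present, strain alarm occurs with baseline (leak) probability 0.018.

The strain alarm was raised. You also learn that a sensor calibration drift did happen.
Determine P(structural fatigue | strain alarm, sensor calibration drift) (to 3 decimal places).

P(structural fatigue | strain alarm, sensor calibration drift) ≈ 0.034

Under noisy-OR, P(strain alarm | causes) = 1 − (1−0.018)·∏(1−qᵢ) over the active causes.
P(strain alarm | sensor calibration drift) = 0.670048·0.974·0.745 + 0.856471·0.974·0.255 + 0.947208·0.026·0.745 + 0.977035·0.026·0.255 = 0.486207 + 0.212722 + 0.018347 + 0.006478 = 0.723754
Restricting to configurations with structural fatigue present: 0.018347 + 0.006478 = 0.024825.
P(structural fatigue | strain alarm, sensor calibration drift) = 0.024825 / 0.723754 ≈ 0.034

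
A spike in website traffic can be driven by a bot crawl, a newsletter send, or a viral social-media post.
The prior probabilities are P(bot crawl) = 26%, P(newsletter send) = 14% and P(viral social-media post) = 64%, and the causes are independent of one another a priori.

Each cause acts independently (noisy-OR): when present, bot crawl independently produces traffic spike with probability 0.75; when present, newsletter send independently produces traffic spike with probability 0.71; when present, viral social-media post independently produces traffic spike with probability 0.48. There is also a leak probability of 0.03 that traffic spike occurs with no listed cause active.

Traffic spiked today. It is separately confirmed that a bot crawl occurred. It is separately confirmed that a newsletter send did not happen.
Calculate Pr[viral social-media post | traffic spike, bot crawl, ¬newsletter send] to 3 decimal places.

Pr[viral social-media post | traffic spike, bot crawl, ¬newsletter send] ≈ 0.672

Under noisy-OR, P(traffic spike | causes) = 1 − (1−0.03)·∏(1−qᵢ) over the active causes.
P(traffic spike | bot crawl, ¬newsletter send) = 0.7575·0.36 + 0.8739·0.64 = 0.272700 + 0.559296 = 0.831996
The viral social-media post-present share is 0.8739·0.64 = 0.559296.
So P(viral social-media post | traffic spike, bot crawl, ¬newsletter send) = 0.559296/0.831996 ≈ 0.672.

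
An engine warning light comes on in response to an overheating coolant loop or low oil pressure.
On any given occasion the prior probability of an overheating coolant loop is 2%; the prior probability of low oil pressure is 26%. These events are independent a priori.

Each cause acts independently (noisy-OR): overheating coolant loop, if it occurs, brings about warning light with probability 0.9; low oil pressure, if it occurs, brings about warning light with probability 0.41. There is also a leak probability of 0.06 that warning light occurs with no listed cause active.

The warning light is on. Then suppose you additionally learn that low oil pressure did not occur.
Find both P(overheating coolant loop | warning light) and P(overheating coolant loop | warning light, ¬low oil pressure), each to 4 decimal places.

Under noisy-OR, P(warning light | causes) = 1 − (1−0.06)·∏(1−qᵢ) over the active causes.
Enumerate the 4 (overheating coolant loop, low oil pressure) configurations and weight by the priors:
  P(warning light) = 0.06·0.98·0.74 + 0.4454·0.98·0.26 + 0.906·0.02·0.74 + 0.94454·0.02·0.26
        = 0.043512 + 0.113488 + 0.013409 + 0.004912 = 0.175321
Keeping only the overheating coolant loop-present terms gives 0.018321, so
  P(overheating coolant loop | warning light) = 0.018321 / 0.175321 ≈ 0.1045

Now also conditioning on low oil pressure≠true:
Sum P(warning light|·) weighted by the priors over both values of overheating coolant loop:
  P(warning light | ¬low oil pressure) = 0.06·0.98 + 0.906·0.02
        = 0.058800 + 0.018120 = 0.076920
Configurations with overheating coolant loop contribute 0.018120, so
  P(overheating coolant loop | warning light, ¬low oil pressure) = 0.018120 / 0.076920 ≈ 0.2356
Ruling out low oil pressure raises the posterior on overheating coolant loop — the flip side of explaining away.

P(overheating coolant loop | warning light) ≈ 0.1045; P(overheating coolant loop | warning light, ¬low oil pressure) ≈ 0.2356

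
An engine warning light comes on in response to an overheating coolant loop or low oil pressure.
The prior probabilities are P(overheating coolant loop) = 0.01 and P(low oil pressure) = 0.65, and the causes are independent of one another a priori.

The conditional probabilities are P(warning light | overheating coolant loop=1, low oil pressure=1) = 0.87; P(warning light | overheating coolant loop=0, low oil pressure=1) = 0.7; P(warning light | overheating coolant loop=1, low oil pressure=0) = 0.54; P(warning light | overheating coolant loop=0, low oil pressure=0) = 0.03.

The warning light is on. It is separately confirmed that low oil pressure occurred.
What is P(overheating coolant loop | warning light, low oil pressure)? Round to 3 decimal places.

P(overheating coolant loop | warning light, low oil pressure) ≈ 0.012

For the numerator, keep only overheating coolant loop=true terms: 0.87*0.01 = 0.008700
Denominator P(warning light | low oil pressure): 0.7*0.99 + 0.87*0.01 = 0.701700
P(overheating coolant loop | warning light, low oil pressure) = 0.008700/0.701700 ≈ 0.012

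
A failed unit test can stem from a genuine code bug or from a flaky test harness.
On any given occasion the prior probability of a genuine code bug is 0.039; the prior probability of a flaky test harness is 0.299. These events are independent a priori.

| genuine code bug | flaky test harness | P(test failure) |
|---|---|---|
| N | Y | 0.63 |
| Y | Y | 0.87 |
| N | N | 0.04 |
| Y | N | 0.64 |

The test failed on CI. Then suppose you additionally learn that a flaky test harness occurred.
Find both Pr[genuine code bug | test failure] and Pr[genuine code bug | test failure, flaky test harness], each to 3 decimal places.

Pr[genuine code bug | test failure] ≈ 0.117; Pr[genuine code bug | test failure, flaky test harness] ≈ 0.053

P(test failure) = 0.04×0.961×0.701 + 0.63×0.961×0.299 + 0.64×0.039×0.701 + 0.87×0.039×0.299 = 0.026946 + 0.181024 + 0.017497 + 0.010145 = 0.235612
The genuine code bug-present share is 0.017497 + 0.010145 = 0.027642.
Hence the posterior is 0.027642/0.235612 ≈ 0.117.

Now also conditioning on flaky test harness=true:
Sum P(test failure|·) weighted by the priors over both values of genuine code bug:
  P(test failure | flaky test harness) = 0.63·0.961 + 0.87·0.039
        = 0.605430 + 0.033930 = 0.639360
Keeping only the genuine code bug-present terms gives 0.033930, so
  P(genuine code bug | test failure, flaky test harness) = 0.033930 / 0.639360 ≈ 0.053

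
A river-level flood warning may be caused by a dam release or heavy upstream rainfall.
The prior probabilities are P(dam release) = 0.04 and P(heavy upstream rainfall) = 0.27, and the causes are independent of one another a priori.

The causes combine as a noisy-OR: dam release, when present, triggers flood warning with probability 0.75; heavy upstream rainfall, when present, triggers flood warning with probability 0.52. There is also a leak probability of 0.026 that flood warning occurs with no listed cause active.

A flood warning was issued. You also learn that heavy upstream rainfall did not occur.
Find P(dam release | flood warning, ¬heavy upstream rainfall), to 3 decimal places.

Under noisy-OR, P(flood warning | causes) = 1 − (1−0.026)·∏(1−qᵢ) over the active causes.
For the numerator, keep only dam release=true terms: 0.7565×0.04 = 0.030260
The normalizing constant is 0.026×0.96 + 0.7565×0.04 = 0.055220
Posterior = 0.030260 / 0.055220 ≈ 0.548

P(dam release | flood warning, ¬heavy upstream rainfall) ≈ 0.548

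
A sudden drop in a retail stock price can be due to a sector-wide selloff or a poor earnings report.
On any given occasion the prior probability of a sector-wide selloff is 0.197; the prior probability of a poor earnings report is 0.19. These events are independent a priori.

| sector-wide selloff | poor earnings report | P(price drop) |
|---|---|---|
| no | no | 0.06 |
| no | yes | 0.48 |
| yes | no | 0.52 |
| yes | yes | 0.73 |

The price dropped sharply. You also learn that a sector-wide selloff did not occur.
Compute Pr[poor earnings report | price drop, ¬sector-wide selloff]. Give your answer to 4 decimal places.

P(price drop | ¬sector-wide selloff) = 0.06*0.81 + 0.48*0.19 = 0.048600 + 0.091200 = 0.139800
The poor earnings report-present share is 0.48*0.19 = 0.091200.
Hence the posterior is 0.091200/0.139800 ≈ 0.6524.

Pr[poor earnings report | price drop, ¬sector-wide selloff] ≈ 0.6524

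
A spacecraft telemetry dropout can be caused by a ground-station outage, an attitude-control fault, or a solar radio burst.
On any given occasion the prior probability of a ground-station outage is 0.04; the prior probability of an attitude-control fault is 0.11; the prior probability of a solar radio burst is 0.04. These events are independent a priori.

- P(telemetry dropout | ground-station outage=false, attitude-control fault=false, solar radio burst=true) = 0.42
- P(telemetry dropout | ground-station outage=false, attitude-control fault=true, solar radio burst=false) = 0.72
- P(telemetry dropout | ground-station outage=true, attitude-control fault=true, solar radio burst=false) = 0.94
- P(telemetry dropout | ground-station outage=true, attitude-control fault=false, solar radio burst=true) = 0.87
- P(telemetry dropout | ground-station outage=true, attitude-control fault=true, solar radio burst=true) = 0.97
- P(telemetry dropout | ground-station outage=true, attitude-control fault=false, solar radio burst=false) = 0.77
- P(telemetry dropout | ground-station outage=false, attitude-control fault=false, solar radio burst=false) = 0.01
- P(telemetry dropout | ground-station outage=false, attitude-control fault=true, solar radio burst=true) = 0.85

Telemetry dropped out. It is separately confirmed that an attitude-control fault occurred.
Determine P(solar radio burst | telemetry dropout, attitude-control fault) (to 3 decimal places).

P(solar radio burst | telemetry dropout, attitude-control fault) ≈ 0.047

Sum P(telemetry dropout|·) weighted by the priors over the 4 (ground-station outage, solar radio burst) configurations:
  P(telemetry dropout | attitude-control fault) = 0.72×0.96×0.96 + 0.85×0.96×0.04 + 0.94×0.04×0.96 + 0.97×0.04×0.04
        = 0.663552 + 0.032640 + 0.036096 + 0.001552 = 0.733840
Keeping only the solar radio burst-present terms gives 0.034192, so
  P(solar radio burst | telemetry dropout, attitude-control fault) = 0.034192 / 0.733840 ≈ 0.047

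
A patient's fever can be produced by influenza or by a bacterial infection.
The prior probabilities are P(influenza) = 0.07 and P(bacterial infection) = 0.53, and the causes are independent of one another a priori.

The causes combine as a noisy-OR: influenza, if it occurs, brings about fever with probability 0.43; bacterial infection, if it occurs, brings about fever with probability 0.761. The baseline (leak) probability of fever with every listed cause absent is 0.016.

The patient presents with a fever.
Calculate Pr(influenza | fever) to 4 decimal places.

Pr(influenza | fever) ≈ 0.1082

Under noisy-OR, P(fever | causes) = 1 − (1−0.016)·∏(1−qᵢ) over the active causes.
For the numerator, keep only influenza=true terms: 0.014447 + 0.032127 = 0.046574
The normalizing constant is 0.016×0.93×0.47 + 0.764824×0.93×0.53 + 0.43912×0.07×0.47 + 0.86595×0.07×0.53 = 0.430550
P(influenza | fever) = 0.046574/0.430550 ≈ 0.1082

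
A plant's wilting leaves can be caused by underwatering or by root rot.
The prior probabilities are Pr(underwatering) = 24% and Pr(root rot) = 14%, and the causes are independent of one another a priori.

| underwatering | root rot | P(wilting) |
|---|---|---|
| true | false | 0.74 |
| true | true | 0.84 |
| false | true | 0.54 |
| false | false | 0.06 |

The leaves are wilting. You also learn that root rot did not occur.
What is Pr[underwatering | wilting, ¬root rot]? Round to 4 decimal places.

Pr[underwatering | wilting, ¬root rot] ≈ 0.7957

P(wilting | ¬root rot) = 0.06×0.76 + 0.74×0.24 = 0.045600 + 0.177600 = 0.223200
Restricting to configurations with underwatering present: 0.74×0.24 = 0.177600.
Hence the posterior is 0.177600/0.223200 ≈ 0.7957.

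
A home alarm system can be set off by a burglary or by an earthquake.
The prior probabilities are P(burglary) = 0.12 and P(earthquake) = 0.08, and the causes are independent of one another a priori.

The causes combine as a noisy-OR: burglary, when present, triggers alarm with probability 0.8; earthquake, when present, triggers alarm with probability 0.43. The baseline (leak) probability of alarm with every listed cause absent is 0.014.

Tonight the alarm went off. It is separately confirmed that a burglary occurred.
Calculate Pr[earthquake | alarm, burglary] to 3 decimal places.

Pr[earthquake | alarm, burglary] ≈ 0.088

Under noisy-OR, P(alarm | causes) = 1 − (1−0.014)·∏(1−qᵢ) over the active causes.
Enumerate both values of earthquake and weight by the priors:
  P(alarm | burglary) = 0.8028·0.92 + 0.887596·0.08
        = 0.738576 + 0.071008 = 0.809584
Configurations with earthquake contribute 0.071008, so
  P(earthquake | alarm, burglary) = 0.071008 / 0.809584 ≈ 0.088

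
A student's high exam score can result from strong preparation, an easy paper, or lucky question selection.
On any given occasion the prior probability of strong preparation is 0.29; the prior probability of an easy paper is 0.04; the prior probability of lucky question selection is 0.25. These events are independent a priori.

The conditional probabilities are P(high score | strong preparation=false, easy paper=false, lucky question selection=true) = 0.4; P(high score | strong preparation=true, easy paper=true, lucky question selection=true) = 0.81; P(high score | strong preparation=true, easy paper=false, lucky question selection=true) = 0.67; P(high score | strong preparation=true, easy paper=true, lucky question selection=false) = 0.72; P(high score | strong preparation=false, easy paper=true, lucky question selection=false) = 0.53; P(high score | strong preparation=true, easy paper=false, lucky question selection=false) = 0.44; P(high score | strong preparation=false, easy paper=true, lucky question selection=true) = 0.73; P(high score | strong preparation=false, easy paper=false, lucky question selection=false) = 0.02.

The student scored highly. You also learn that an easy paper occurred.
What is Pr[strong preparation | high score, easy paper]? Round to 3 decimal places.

Pr[strong preparation | high score, easy paper] ≈ 0.343

Numerator (weight on configurations with strong preparation): 0.156600 + 0.058725 = 0.215325
Normalizer over all consistent configurations: 0.53*0.71*0.75 + 0.73*0.71*0.25 + 0.72*0.29*0.75 + 0.81*0.29*0.25 = 0.627125
P(strong preparation | high score, easy paper) = 0.215325/0.627125 ≈ 0.343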